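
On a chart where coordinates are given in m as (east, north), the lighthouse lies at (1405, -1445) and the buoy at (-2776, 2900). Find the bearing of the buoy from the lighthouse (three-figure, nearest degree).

316°

Δeast = -2776 − 1405 = -4181.00; Δnorth = 2900 − -1445 = 4345.00.
Bearing = atan2(Δeast, Δnorth) mod 360° = 316.10° ≈ 316°.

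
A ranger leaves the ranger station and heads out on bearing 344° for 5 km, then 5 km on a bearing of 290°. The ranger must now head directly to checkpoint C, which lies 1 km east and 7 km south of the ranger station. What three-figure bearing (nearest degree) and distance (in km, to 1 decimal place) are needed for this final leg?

152°, 15.3 km

Leg 1 (344°, 5 km): east 5 sin 344° = -1.38, north 5 cos 344° = 4.81
Leg 2 (290°, 5 km): east 5 sin 290° = -4.70, north 5 cos 290° = 1.71
Current position: (-6.08, 6.52). Target: (1, -7). Remaining: Δeast = 7.08, Δnorth = -13.52.
Bearing = atan2(7.08, -13.52) mod 360° = 152.37°; distance = √((7.08)² + (-13.52)²) = 15.257 km.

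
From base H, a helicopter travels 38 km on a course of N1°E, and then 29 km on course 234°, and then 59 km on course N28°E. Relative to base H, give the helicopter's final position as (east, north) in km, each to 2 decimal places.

Leg 1 (N1°E, 38 km): east 38 sin 1° = 0.66, north 38 cos 1° = 37.99
Leg 2 (234°, 29 km): east 29 sin 234° = -23.46, north 29 cos 234° = -17.05
Leg 3 (N28°E, 59 km): east 59 sin 28° = 27.70, north 59 cos 28° = 52.09
Summing: 4.90 km east, 73.04 km north → (4.90, 73.04).

(4.90, 73.04)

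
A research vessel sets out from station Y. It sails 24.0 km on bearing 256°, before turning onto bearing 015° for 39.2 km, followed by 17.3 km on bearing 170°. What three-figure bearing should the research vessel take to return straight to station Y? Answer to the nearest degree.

Leg 1 (256°, 24.0 km): east 24.0 sin 256° = -23.29, north 24.0 cos 256° = -5.81
Leg 2 (015°, 39.2 km): east 39.2 sin 15° = 10.15, north 39.2 cos 15° = 37.86
Leg 3 (170°, 17.3 km): east 17.3 sin 170° = 3.00, north 17.3 cos 170° = -17.04
Net displacement: -10.14 east, 15.02 north. Direction back to start is (10.14, -15.02): bearing = atan2(10.14, -15.02) mod 360° = 145.99° ≈ 146°.

146°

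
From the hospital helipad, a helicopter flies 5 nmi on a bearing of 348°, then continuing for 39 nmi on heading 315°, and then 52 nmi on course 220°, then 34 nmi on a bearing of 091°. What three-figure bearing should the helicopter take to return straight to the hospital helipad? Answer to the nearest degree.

074°

Leg 1 (348°, 5 nmi): east 5 sin 348° = -1.04, north 5 cos 348° = 4.89
Leg 2 (315°, 39 nmi): east 39 sin 315° = -27.58, north 39 cos 315° = 27.58
Leg 3 (220°, 52 nmi): east 52 sin 220° = -33.42, north 52 cos 220° = -39.83
Leg 4 (091°, 34 nmi): east 34 sin 91° = 33.99, north 34 cos 91° = -0.59
Net displacement: -28.05 east, -7.96 north. Direction back to start is (28.05, 7.96): bearing = atan2(28.05, 7.96) mod 360° = 74.16° ≈ 074°.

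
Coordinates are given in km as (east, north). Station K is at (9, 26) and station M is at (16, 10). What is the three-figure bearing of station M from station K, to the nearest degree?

156°

Δeast = 16 − 9 = 7.00; Δnorth = 10 − 26 = -16.00.
Bearing = atan2(Δeast, Δnorth) mod 360° = 156.37° ≈ 156°.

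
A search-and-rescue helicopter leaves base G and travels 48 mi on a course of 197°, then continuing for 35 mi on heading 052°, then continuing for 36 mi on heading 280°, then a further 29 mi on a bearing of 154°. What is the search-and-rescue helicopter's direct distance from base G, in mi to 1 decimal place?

Leg 1 (197°, 48 mi): east 48 sin 197° = -14.03, north 48 cos 197° = -45.90
Leg 2 (052°, 35 mi): east 35 sin 52° = 27.58, north 35 cos 52° = 21.55
Leg 3 (280°, 36 mi): east 36 sin 280° = -35.45, north 36 cos 280° = 6.25
Leg 4 (154°, 29 mi): east 29 sin 154° = 12.71, north 29 cos 154° = -26.07
Net: -9.19 east, -44.17 north. Distance = √((-9.19)² + (-44.17)²) = 45.115 mi.

45.1 mi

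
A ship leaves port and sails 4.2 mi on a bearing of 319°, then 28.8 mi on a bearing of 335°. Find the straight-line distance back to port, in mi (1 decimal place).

Leg 1 (319°, 4.2 mi): east 4.2 sin 319° = -2.76, north 4.2 cos 319° = 3.17
Leg 2 (335°, 28.8 mi): east 28.8 sin 335° = -12.17, north 28.8 cos 335° = 26.10
Net: -14.93 east, 29.27 north. Distance = √((-14.93)² + (29.27)²) = 32.858 mi.

32.9 mi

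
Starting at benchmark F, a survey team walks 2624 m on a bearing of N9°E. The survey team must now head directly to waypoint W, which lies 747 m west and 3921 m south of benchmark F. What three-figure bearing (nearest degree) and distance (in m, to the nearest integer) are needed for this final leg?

190°, 6615 m

Leg 1 (N9°E, 2624 m): east 2624 sin 9° = 410.48, north 2624 cos 9° = 2591.69
Current position: (410.48, 2591.69). Target: (-747, -3921). Remaining: Δeast = -1157.48, Δnorth = -6512.69.
Bearing = atan2(-1157.48, -6512.69) mod 360° = 190.08°; distance = √((-1157.48)² + (-6512.69)²) = 6614.753 m.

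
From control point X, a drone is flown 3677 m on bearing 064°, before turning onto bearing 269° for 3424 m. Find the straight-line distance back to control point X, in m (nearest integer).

Leg 1 (064°, 3677 m): east 3677 sin 64° = 3304.87, north 3677 cos 64° = 1611.89
Leg 2 (269°, 3424 m): east 3424 sin 269° = -3423.48, north 3424 cos 269° = -59.76
Net: -118.61 east, 1552.13 north. Distance = √((-118.61)² + (1552.13)²) = 1556.659 m.

1557 m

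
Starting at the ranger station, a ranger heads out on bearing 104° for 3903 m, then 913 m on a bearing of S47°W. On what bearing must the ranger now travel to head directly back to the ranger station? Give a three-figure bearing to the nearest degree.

Leg 1 (104°, 3903 m): east 3903 sin 104° = 3787.06, north 3903 cos 104° = -944.22
Leg 2 (S47°W, 913 m): east 913 sin 227° = -667.73, north 913 cos 227° = -622.66
Net displacement: 3119.34 east, -1566.89 north. Direction back to start is (-3119.34, 1566.89): bearing = atan2(-3119.34, 1566.89) mod 360° = 296.67° ≈ 297°.

297°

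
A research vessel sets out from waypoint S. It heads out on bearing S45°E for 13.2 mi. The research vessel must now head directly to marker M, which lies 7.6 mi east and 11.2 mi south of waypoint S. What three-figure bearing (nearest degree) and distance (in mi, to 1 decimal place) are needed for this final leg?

223°, 2.5 mi

Leg 1 (S45°E, 13.2 mi): east 13.2 sin 135° = 9.33, north 13.2 cos 135° = -9.33
Current position: (9.33, -9.33). Target: (7.6, -11.2). Remaining: Δeast = -1.73, Δnorth = -1.87.
Bearing = atan2(-1.73, -1.87) mod 360° = 222.89°; distance = √((-1.73)² + (-1.87)²) = 2.547 mi.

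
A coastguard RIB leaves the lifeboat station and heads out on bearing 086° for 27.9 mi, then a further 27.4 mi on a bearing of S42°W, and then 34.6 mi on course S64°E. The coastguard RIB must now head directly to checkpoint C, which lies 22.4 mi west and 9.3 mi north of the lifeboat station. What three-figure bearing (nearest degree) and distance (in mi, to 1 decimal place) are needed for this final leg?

304°, 76.2 mi

Leg 1 (086°, 27.9 mi): east 27.9 sin 86° = 27.83, north 27.9 cos 86° = 1.95
Leg 2 (S42°W, 27.4 mi): east 27.4 sin 222° = -18.33, north 27.4 cos 222° = -20.36
Leg 3 (S64°E, 34.6 mi): east 34.6 sin 116° = 31.10, north 34.6 cos 116° = -15.17
Current position: (40.60, -33.58). Target: (-22.4, 9.3). Remaining: Δeast = -63.00, Δnorth = 42.88.
Bearing = atan2(-63.00, 42.88) mod 360° = 304.24°; distance = √((-63.00)² + (42.88)²) = 76.207 mi.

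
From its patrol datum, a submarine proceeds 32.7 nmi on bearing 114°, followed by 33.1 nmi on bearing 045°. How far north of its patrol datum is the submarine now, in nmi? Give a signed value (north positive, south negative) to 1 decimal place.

10.1 nmi

Leg 1 (114°, 32.7 nmi): east 32.7 sin 114° = 29.87, north 32.7 cos 114° = -13.30
Leg 2 (045°, 33.1 nmi): east 33.1 sin 45° = 23.41, north 33.1 cos 45° = 23.41
Net north component: 10.10 nmi.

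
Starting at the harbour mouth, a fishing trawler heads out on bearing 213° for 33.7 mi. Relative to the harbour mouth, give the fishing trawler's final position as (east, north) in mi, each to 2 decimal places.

(-18.35, -28.26)

Leg 1 (213°, 33.7 mi): east 33.7 sin 213° = -18.35, north 33.7 cos 213° = -28.26
Summing: -18.35 mi east, -28.26 mi north → (-18.35, -28.26).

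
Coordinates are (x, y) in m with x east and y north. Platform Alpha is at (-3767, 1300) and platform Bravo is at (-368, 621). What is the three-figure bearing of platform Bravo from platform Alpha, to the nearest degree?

101°

Δeast = -368 − -3767 = 3399.00; Δnorth = 621 − 1300 = -679.00.
Bearing = atan2(Δeast, Δnorth) mod 360° = 101.30° ≈ 101°.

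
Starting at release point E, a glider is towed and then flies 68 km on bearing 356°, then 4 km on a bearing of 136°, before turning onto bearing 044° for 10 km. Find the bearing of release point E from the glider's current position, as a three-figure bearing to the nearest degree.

Leg 1 (356°, 68 km): east 68 sin 356° = -4.74, north 68 cos 356° = 67.83
Leg 2 (136°, 4 km): east 4 sin 136° = 2.78, north 4 cos 136° = -2.88
Leg 3 (044°, 10 km): east 10 sin 44° = 6.95, north 10 cos 44° = 7.19
Net displacement: 4.98 east, 72.15 north. Direction back to start is (-4.98, -72.15): bearing = atan2(-4.98, -72.15) mod 360° = 183.95° ≈ 184°.

184°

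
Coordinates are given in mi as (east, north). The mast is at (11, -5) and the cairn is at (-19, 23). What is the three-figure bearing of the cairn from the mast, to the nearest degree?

Δeast = -19 − 11 = -30.00; Δnorth = 23 − -5 = 28.00.
Bearing = atan2(Δeast, Δnorth) mod 360° = 313.03° ≈ 313°.

313°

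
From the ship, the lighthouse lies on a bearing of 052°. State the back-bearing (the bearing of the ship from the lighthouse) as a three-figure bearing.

232°

Back-bearing = 052° + 180° = 232°.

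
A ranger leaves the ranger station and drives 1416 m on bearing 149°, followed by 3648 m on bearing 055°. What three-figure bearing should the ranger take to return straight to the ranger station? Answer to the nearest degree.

Leg 1 (149°, 1416 m): east 1416 sin 149° = 729.29, north 1416 cos 149° = -1213.75
Leg 2 (055°, 3648 m): east 3648 sin 55° = 2988.27, north 3648 cos 55° = 2092.41
Net displacement: 3717.56 east, 878.66 north. Direction back to start is (-3717.56, -878.66): bearing = atan2(-3717.56, -878.66) mod 360° = 256.70° ≈ 257°.

257°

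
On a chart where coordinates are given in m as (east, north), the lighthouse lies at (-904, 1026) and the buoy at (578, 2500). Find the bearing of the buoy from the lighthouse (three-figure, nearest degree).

045°

Δeast = 578 − -904 = 1482.00; Δnorth = 2500 − 1026 = 1474.00.
Bearing = atan2(Δeast, Δnorth) mod 360° = 45.16° ≈ 045°.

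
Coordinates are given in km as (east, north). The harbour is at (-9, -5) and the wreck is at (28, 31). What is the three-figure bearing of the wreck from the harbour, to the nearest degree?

Δeast = 28 − -9 = 37.00; Δnorth = 31 − -5 = 36.00.
Bearing = atan2(Δeast, Δnorth) mod 360° = 45.78° ≈ 046°.

046°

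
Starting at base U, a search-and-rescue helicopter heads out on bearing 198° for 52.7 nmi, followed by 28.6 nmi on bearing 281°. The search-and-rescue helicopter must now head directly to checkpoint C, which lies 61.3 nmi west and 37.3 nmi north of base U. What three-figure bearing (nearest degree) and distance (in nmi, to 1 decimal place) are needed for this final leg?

Leg 1 (198°, 52.7 nmi): east 52.7 sin 198° = -16.29, north 52.7 cos 198° = -50.12
Leg 2 (281°, 28.6 nmi): east 28.6 sin 281° = -28.07, north 28.6 cos 281° = 5.46
Current position: (-44.36, -44.66). Target: (-61.3, 37.3). Remaining: Δeast = -16.94, Δnorth = 81.96.
Bearing = atan2(-16.94, 81.96) mod 360° = 348.32°; distance = √((-16.94)² + (81.96)²) = 83.696 nmi.

348°, 83.7 nmi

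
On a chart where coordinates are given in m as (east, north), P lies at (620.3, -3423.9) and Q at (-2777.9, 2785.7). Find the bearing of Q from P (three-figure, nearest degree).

331°

Δeast = -2777.9 − 620.3 = -3398.20; Δnorth = 2785.7 − -3423.9 = 6209.60.
Bearing = atan2(Δeast, Δnorth) mod 360° = 331.31° ≈ 331°.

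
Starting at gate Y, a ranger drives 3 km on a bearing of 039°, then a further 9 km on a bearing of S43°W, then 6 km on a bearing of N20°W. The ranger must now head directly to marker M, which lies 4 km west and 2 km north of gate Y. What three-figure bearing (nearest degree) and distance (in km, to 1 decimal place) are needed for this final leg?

Leg 1 (039°, 3 km): east 3 sin 39° = 1.89, north 3 cos 39° = 2.33
Leg 2 (S43°W, 9 km): east 9 sin 223° = -6.14, north 9 cos 223° = -6.58
Leg 3 (N20°W, 6 km): east 6 sin 340° = -2.05, north 6 cos 340° = 5.64
Current position: (-6.30, 1.39). Target: (-4, 2). Remaining: Δeast = 2.30, Δnorth = 0.61.
Bearing = atan2(2.30, 0.61) mod 360° = 75.10°; distance = √((2.30)² + (0.61)²) = 2.382 km.

075°, 2.4 km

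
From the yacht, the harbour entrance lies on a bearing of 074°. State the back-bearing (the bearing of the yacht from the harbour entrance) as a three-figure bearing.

Back-bearing = 074° + 180° = 254°.

254°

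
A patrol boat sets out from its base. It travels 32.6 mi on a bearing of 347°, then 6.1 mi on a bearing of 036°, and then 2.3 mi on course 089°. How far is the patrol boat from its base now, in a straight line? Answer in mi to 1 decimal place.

36.8 mi

Leg 1 (347°, 32.6 mi): east 32.6 sin 347° = -7.33, north 32.6 cos 347° = 31.76
Leg 2 (036°, 6.1 mi): east 6.1 sin 36° = 3.59, north 6.1 cos 36° = 4.94
Leg 3 (089°, 2.3 mi): east 2.3 sin 89° = 2.30, north 2.3 cos 89° = 0.04
Net: -1.45 east, 36.74 north. Distance = √((-1.45)² + (36.74)²) = 36.768 mi.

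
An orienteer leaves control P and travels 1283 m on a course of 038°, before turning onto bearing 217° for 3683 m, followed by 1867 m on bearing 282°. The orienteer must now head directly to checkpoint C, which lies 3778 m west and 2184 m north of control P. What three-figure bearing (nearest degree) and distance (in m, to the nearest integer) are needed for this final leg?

352°, 3763 m

Leg 1 (038°, 1283 m): east 1283 sin 38° = 789.89, north 1283 cos 38° = 1011.02
Leg 2 (217°, 3683 m): east 3683 sin 217° = -2216.48, north 3683 cos 217° = -2941.37
Leg 3 (282°, 1867 m): east 1867 sin 282° = -1826.20, north 1867 cos 282° = 388.17
Current position: (-3252.79, -1542.19). Target: (-3778, 2184). Remaining: Δeast = -525.21, Δnorth = 3726.19.
Bearing = atan2(-525.21, 3726.19) mod 360° = 351.98°; distance = √((-525.21)² + (3726.19)²) = 3763.018 m.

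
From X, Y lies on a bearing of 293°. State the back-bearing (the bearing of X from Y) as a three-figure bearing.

Back-bearing = 293° − 180° = 113°.

113°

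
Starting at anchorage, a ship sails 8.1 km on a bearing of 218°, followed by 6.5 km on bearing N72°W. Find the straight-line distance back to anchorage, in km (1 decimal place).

12.0 km

Leg 1 (218°, 8.1 km): east 8.1 sin 218° = -4.99, north 8.1 cos 218° = -6.38
Leg 2 (N72°W, 6.5 km): east 6.5 sin 288° = -6.18, north 6.5 cos 288° = 2.01
Net: -11.17 east, -4.37 north. Distance = √((-11.17)² + (-4.37)²) = 11.995 km.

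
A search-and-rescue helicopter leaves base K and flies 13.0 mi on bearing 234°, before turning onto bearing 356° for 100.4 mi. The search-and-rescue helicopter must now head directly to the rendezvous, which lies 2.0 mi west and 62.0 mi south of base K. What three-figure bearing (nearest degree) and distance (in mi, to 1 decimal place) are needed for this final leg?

Leg 1 (234°, 13.0 mi): east 13.0 sin 234° = -10.52, north 13.0 cos 234° = -7.64
Leg 2 (356°, 100.4 mi): east 100.4 sin 356° = -7.00, north 100.4 cos 356° = 100.16
Current position: (-17.52, 92.51). Target: (-2.0, -62.0). Remaining: Δeast = 15.52, Δnorth = -154.51.
Bearing = atan2(15.52, -154.51) mod 360° = 174.26°; distance = √((15.52)² + (-154.51)²) = 155.292 mi.

174°, 155.3 mi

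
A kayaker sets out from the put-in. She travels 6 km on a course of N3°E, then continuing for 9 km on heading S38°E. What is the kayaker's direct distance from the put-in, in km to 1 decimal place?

6.0 km

Leg 1 (N3°E, 6 km): east 6 sin 3° = 0.31, north 6 cos 3° = 5.99
Leg 2 (S38°E, 9 km): east 9 sin 142° = 5.54, north 9 cos 142° = -7.09
Net: 5.85 east, -1.10 north. Distance = √((5.85)² + (-1.10)²) = 5.957 km.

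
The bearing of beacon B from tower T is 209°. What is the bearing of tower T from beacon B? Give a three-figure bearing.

Back-bearing = 209° − 180° = 029°.

029°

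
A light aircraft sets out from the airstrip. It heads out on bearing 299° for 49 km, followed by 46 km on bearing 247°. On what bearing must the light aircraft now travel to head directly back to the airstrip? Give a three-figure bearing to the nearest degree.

Leg 1 (299°, 49 km): east 49 sin 299° = -42.86, north 49 cos 299° = 23.76
Leg 2 (247°, 46 km): east 46 sin 247° = -42.34, north 46 cos 247° = -17.97
Net displacement: -85.20 east, 5.78 north. Direction back to start is (85.20, -5.78): bearing = atan2(85.20, -5.78) mod 360° = 93.88° ≈ 094°.

094°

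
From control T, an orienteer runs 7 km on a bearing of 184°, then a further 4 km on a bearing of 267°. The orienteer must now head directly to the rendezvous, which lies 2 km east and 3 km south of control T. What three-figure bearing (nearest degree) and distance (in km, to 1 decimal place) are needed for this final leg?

057°, 7.7 km

Leg 1 (184°, 7 km): east 7 sin 184° = -0.49, north 7 cos 184° = -6.98
Leg 2 (267°, 4 km): east 4 sin 267° = -3.99, north 4 cos 267° = -0.21
Current position: (-4.48, -7.19). Target: (2, -3). Remaining: Δeast = 6.48, Δnorth = 4.19.
Bearing = atan2(6.48, 4.19) mod 360° = 57.11°; distance = √((6.48)² + (4.19)²) = 7.720 km.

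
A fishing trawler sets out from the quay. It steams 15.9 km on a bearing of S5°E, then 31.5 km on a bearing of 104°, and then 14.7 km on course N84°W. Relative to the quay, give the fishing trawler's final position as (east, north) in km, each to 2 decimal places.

(17.33, -21.92)

Leg 1 (S5°E, 15.9 km): east 15.9 sin 175° = 1.39, north 15.9 cos 175° = -15.84
Leg 2 (104°, 31.5 km): east 31.5 sin 104° = 30.56, north 31.5 cos 104° = -7.62
Leg 3 (N84°W, 14.7 km): east 14.7 sin 276° = -14.62, north 14.7 cos 276° = 1.54
Summing: 17.33 km east, -21.92 km north → (17.33, -21.92).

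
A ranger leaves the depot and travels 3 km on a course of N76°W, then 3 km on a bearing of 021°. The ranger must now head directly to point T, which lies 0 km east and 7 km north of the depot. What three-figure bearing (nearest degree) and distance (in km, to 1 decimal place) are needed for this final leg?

Leg 1 (N76°W, 3 km): east 3 sin 284° = -2.91, north 3 cos 284° = 0.73
Leg 2 (021°, 3 km): east 3 sin 21° = 1.08, north 3 cos 21° = 2.80
Current position: (-1.84, 3.53). Target: (0, 7). Remaining: Δeast = 1.84, Δnorth = 3.47.
Bearing = atan2(1.84, 3.47) mod 360° = 27.86°; distance = √((1.84)² + (3.47)²) = 3.929 km.

028°, 3.9 km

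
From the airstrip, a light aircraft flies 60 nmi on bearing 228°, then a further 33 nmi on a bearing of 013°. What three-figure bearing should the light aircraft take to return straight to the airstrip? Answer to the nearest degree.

Leg 1 (228°, 60 nmi): east 60 sin 228° = -44.59, north 60 cos 228° = -40.15
Leg 2 (013°, 33 nmi): east 33 sin 13° = 7.42, north 33 cos 13° = 32.15
Net displacement: -37.17 east, -7.99 north. Direction back to start is (37.17, 7.99): bearing = atan2(37.17, 7.99) mod 360° = 77.86° ≈ 078°.

078°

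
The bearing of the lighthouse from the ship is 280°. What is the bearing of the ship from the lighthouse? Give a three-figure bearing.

100°

Back-bearing = 280° − 180° = 100°.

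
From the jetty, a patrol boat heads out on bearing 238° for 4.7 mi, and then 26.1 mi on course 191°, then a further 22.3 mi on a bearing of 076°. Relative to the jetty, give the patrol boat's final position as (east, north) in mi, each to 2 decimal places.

(12.67, -22.72)

Leg 1 (238°, 4.7 mi): east 4.7 sin 238° = -3.99, north 4.7 cos 238° = -2.49
Leg 2 (191°, 26.1 mi): east 26.1 sin 191° = -4.98, north 26.1 cos 191° = -25.62
Leg 3 (076°, 22.3 mi): east 22.3 sin 76° = 21.64, north 22.3 cos 76° = 5.39
Summing: 12.67 mi east, -22.72 mi north → (12.67, -22.72).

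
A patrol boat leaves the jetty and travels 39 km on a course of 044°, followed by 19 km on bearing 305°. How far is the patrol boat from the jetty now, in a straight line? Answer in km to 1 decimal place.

40.6 km

Leg 1 (044°, 39 km): east 39 sin 44° = 27.09, north 39 cos 44° = 28.05
Leg 2 (305°, 19 km): east 19 sin 305° = -15.56, north 19 cos 305° = 10.90
Net: 11.53 east, 38.95 north. Distance = √((11.53)² + (38.95)²) = 40.622 km.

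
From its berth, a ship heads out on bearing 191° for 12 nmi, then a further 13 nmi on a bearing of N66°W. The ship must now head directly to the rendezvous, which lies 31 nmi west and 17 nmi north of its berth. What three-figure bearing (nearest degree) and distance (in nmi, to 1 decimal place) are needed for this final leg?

Leg 1 (191°, 12 nmi): east 12 sin 191° = -2.29, north 12 cos 191° = -11.78
Leg 2 (N66°W, 13 nmi): east 13 sin 294° = -11.88, north 13 cos 294° = 5.29
Current position: (-14.17, -6.49). Target: (-31, 17). Remaining: Δeast = -16.83, Δnorth = 23.49.
Bearing = atan2(-16.83, 23.49) mod 360° = 324.37°; distance = √((-16.83)² + (23.49)²) = 28.901 nmi.

324°, 28.9 nmi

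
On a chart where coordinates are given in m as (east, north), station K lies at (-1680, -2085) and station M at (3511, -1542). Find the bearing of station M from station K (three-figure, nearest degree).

Δeast = 3511 − -1680 = 5191.00; Δnorth = -1542 − -2085 = 543.00.
Bearing = atan2(Δeast, Δnorth) mod 360° = 84.03° ≈ 084°.

084°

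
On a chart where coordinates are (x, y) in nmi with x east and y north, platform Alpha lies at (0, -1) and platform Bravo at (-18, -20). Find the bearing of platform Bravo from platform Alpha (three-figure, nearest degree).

Δeast = -18 − 0 = -18.00; Δnorth = -20 − -1 = -19.00.
Bearing = atan2(Δeast, Δnorth) mod 360° = 223.45° ≈ 223°.

223°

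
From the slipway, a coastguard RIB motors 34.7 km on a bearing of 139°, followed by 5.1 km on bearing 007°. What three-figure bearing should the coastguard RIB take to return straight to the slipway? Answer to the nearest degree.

312°

Leg 1 (139°, 34.7 km): east 34.7 sin 139° = 22.77, north 34.7 cos 139° = -26.19
Leg 2 (007°, 5.1 km): east 5.1 sin 7° = 0.62, north 5.1 cos 7° = 5.06
Net displacement: 23.39 east, -21.13 north. Direction back to start is (-23.39, 21.13): bearing = atan2(-23.39, 21.13) mod 360° = 312.09° ≈ 312°.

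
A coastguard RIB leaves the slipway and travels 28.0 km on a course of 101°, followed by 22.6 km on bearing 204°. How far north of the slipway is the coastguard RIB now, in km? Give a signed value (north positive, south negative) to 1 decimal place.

-26.0 km

Leg 1 (101°, 28.0 km): east 28.0 sin 101° = 27.49, north 28.0 cos 101° = -5.34
Leg 2 (204°, 22.6 km): east 22.6 sin 204° = -9.19, north 22.6 cos 204° = -20.65
Net north component: -25.99 km.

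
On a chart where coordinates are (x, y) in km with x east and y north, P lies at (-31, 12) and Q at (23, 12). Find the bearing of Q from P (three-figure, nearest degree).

090°

Δeast = 23 − -31 = 54.00; Δnorth = 12 − 12 = 0.00.
Bearing = atan2(Δeast, Δnorth) mod 360° = 90.00° ≈ 090°.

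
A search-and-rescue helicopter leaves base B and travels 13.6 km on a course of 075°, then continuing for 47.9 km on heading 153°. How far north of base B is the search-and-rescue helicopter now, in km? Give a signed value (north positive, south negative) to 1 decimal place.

Leg 1 (075°, 13.6 km): east 13.6 sin 75° = 13.14, north 13.6 cos 75° = 3.52
Leg 2 (153°, 47.9 km): east 47.9 sin 153° = 21.75, north 47.9 cos 153° = -42.68
Net north component: -39.16 km.

-39.2 km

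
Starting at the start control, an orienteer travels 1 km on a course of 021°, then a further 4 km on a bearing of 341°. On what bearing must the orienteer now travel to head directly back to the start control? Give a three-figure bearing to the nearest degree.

169°

Leg 1 (021°, 1 km): east 1 sin 21° = 0.36, north 1 cos 21° = 0.93
Leg 2 (341°, 4 km): east 4 sin 341° = -1.30, north 4 cos 341° = 3.78
Net displacement: -0.94 east, 4.72 north. Direction back to start is (0.94, -4.72): bearing = atan2(0.94, -4.72) mod 360° = 168.68° ≈ 169°.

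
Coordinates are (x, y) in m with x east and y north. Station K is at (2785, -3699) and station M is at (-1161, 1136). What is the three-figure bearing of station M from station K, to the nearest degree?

321°

Δeast = -1161 − 2785 = -3946.00; Δnorth = 1136 − -3699 = 4835.00.
Bearing = atan2(Δeast, Δnorth) mod 360° = 320.78° ≈ 321°.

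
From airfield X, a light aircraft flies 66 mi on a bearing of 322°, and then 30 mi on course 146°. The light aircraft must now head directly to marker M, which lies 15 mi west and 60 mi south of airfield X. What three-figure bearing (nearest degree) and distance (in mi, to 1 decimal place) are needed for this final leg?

174°, 87.6 mi

Leg 1 (322°, 66 mi): east 66 sin 322° = -40.63, north 66 cos 322° = 52.01
Leg 2 (146°, 30 mi): east 30 sin 146° = 16.78, north 30 cos 146° = -24.87
Current position: (-23.86, 27.14). Target: (-15, -60). Remaining: Δeast = 8.86, Δnorth = -87.14.
Bearing = atan2(8.86, -87.14) mod 360° = 174.20°; distance = √((8.86)² + (-87.14)²) = 87.587 mi.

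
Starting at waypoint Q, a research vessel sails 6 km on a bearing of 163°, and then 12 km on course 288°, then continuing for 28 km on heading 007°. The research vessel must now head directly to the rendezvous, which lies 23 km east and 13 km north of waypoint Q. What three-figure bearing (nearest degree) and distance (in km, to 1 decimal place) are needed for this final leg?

Leg 1 (163°, 6 km): east 6 sin 163° = 1.75, north 6 cos 163° = -5.74
Leg 2 (288°, 12 km): east 12 sin 288° = -11.41, north 12 cos 288° = 3.71
Leg 3 (007°, 28 km): east 28 sin 7° = 3.41, north 28 cos 7° = 27.79
Current position: (-6.25, 25.76). Target: (23, 13). Remaining: Δeast = 29.25, Δnorth = -12.76.
Bearing = atan2(29.25, -12.76) mod 360° = 113.57°; distance = √((29.25)² + (-12.76)²) = 31.909 km.

114°, 31.9 km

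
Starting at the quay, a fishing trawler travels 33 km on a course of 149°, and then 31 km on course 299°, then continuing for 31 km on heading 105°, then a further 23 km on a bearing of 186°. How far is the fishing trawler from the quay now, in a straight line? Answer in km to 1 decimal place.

Leg 1 (149°, 33 km): east 33 sin 149° = 17.00, north 33 cos 149° = -28.29
Leg 2 (299°, 31 km): east 31 sin 299° = -27.11, north 31 cos 299° = 15.03
Leg 3 (105°, 31 km): east 31 sin 105° = 29.94, north 31 cos 105° = -8.02
Leg 4 (186°, 23 km): east 23 sin 186° = -2.40, north 23 cos 186° = -22.87
Net: 17.42 east, -44.15 north. Distance = √((17.42)² + (-44.15)²) = 47.468 km.

47.5 km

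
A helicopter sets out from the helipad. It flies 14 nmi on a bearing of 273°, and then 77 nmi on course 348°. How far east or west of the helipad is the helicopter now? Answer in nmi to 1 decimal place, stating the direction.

30.0 nmi west

Leg 1 (273°, 14 nmi): east 14 sin 273° = -13.98, north 14 cos 273° = 0.73
Leg 2 (348°, 77 nmi): east 77 sin 348° = -16.01, north 77 cos 348° = 75.32
Net east component: -29.99 nmi.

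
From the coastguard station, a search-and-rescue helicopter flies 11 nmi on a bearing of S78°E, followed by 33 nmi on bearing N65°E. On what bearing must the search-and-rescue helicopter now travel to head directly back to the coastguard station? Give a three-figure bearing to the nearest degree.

254°

Leg 1 (S78°E, 11 nmi): east 11 sin 102° = 10.76, north 11 cos 102° = -2.29
Leg 2 (N65°E, 33 nmi): east 33 sin 65° = 29.91, north 33 cos 65° = 13.95
Net displacement: 40.67 east, 11.66 north. Direction back to start is (-40.67, -11.66): bearing = atan2(-40.67, -11.66) mod 360° = 254.00° ≈ 254°.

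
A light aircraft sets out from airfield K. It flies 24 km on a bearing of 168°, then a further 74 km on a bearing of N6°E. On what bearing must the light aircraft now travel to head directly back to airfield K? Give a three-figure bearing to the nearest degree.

194°

Leg 1 (168°, 24 km): east 24 sin 168° = 4.99, north 24 cos 168° = -23.48
Leg 2 (N6°E, 74 km): east 74 sin 6° = 7.74, north 74 cos 6° = 73.59
Net displacement: 12.72 east, 50.12 north. Direction back to start is (-12.72, -50.12): bearing = atan2(-12.72, -50.12) mod 360° = 194.25° ≈ 194°.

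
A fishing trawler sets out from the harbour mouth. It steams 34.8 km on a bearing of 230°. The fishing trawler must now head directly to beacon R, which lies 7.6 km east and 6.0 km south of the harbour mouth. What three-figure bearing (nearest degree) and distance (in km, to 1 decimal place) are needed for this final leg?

064°, 38.0 km

Leg 1 (230°, 34.8 km): east 34.8 sin 230° = -26.66, north 34.8 cos 230° = -22.37
Current position: (-26.66, -22.37). Target: (7.6, -6.0). Remaining: Δeast = 34.26, Δnorth = 16.37.
Bearing = atan2(34.26, 16.37) mod 360° = 64.46°; distance = √((34.26)² + (16.37)²) = 37.968 km.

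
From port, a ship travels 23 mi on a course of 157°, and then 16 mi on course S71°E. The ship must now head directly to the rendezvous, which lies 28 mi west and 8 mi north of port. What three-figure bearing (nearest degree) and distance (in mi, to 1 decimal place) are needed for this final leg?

Leg 1 (157°, 23 mi): east 23 sin 157° = 8.99, north 23 cos 157° = -21.17
Leg 2 (S71°E, 16 mi): east 16 sin 109° = 15.13, north 16 cos 109° = -5.21
Current position: (24.12, -26.38). Target: (-28, 8). Remaining: Δeast = -52.12, Δnorth = 34.38.
Bearing = atan2(-52.12, 34.38) mod 360° = 303.41°; distance = √((-52.12)² + (34.38)²) = 62.434 mi.

303°, 62.4 mi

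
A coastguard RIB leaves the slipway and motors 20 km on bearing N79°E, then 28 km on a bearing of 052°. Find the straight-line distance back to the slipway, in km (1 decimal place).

Leg 1 (N79°E, 20 km): east 20 sin 79° = 19.63, north 20 cos 79° = 3.82
Leg 2 (052°, 28 km): east 28 sin 52° = 22.06, north 28 cos 52° = 17.24
Net: 41.70 east, 21.05 north. Distance = √((41.70)² + (21.05)²) = 46.711 km.

46.7 km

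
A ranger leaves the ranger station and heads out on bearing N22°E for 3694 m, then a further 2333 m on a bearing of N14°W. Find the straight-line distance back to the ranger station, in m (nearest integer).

Leg 1 (N22°E, 3694 m): east 3694 sin 22° = 1383.80, north 3694 cos 22° = 3425.02
Leg 2 (N14°W, 2333 m): east 2333 sin 346° = -564.40, north 2333 cos 346° = 2263.70
Net: 819.39 east, 5688.72 north. Distance = √((819.39)² + (5688.72)²) = 5747.426 m.

5747 m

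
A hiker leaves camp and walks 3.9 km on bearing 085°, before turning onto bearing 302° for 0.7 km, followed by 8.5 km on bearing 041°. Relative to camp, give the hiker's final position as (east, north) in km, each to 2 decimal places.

Leg 1 (085°, 3.9 km): east 3.9 sin 85° = 3.89, north 3.9 cos 85° = 0.34
Leg 2 (302°, 0.7 km): east 0.7 sin 302° = -0.59, north 0.7 cos 302° = 0.37
Leg 3 (041°, 8.5 km): east 8.5 sin 41° = 5.58, north 8.5 cos 41° = 6.42
Summing: 8.87 km east, 7.13 km north → (8.87, 7.13).

(8.87, 7.13)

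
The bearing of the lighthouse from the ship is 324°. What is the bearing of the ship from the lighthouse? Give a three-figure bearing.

144°

Back-bearing = 324° − 180° = 144°.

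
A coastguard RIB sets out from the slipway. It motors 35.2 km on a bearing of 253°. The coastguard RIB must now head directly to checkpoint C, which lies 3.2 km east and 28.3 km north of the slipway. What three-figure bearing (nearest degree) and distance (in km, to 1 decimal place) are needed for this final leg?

044°, 53.4 km

Leg 1 (253°, 35.2 km): east 35.2 sin 253° = -33.66, north 35.2 cos 253° = -10.29
Current position: (-33.66, -10.29). Target: (3.2, 28.3). Remaining: Δeast = 36.86, Δnorth = 38.59.
Bearing = atan2(36.86, 38.59) mod 360° = 43.69°; distance = √((36.86)² + (38.59)²) = 53.368 km.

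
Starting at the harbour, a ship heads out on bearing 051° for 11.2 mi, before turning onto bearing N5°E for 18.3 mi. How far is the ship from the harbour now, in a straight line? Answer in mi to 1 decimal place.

27.3 mi

Leg 1 (051°, 11.2 mi): east 11.2 sin 51° = 8.70, north 11.2 cos 51° = 7.05
Leg 2 (N5°E, 18.3 mi): east 18.3 sin 5° = 1.59, north 18.3 cos 5° = 18.23
Net: 10.30 east, 25.28 north. Distance = √((10.30)² + (25.28)²) = 27.296 mi.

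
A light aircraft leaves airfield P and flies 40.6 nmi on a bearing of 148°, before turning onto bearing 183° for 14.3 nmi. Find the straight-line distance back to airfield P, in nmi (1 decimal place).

Leg 1 (148°, 40.6 nmi): east 40.6 sin 148° = 21.51, north 40.6 cos 148° = -34.43
Leg 2 (183°, 14.3 nmi): east 14.3 sin 183° = -0.75, north 14.3 cos 183° = -14.28
Net: 20.77 east, -48.71 north. Distance = √((20.77)² + (-48.71)²) = 52.953 nmi.

53.0 nmi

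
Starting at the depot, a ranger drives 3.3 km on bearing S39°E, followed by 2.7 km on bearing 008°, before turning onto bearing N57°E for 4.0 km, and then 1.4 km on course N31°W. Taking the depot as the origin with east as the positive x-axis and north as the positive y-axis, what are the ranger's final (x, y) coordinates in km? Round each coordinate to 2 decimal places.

Leg 1 (S39°E, 3.3 km): east 3.3 sin 141° = 2.08, north 3.3 cos 141° = -2.56
Leg 2 (008°, 2.7 km): east 2.7 sin 8° = 0.38, north 2.7 cos 8° = 2.67
Leg 3 (N57°E, 4.0 km): east 4.0 sin 57° = 3.35, north 4.0 cos 57° = 2.18
Leg 4 (N31°W, 1.4 km): east 1.4 sin 329° = -0.72, north 1.4 cos 329° = 1.20
Summing: 5.09 km east, 3.49 km north → (5.09, 3.49).

(5.09, 3.49)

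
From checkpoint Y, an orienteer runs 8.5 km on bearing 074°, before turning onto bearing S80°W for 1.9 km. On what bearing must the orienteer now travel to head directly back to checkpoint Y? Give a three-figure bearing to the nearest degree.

252°

Leg 1 (074°, 8.5 km): east 8.5 sin 74° = 8.17, north 8.5 cos 74° = 2.34
Leg 2 (S80°W, 1.9 km): east 1.9 sin 260° = -1.87, north 1.9 cos 260° = -0.33
Net displacement: 6.30 east, 2.01 north. Direction back to start is (-6.30, -2.01): bearing = atan2(-6.30, -2.01) mod 360° = 252.28° ≈ 252°.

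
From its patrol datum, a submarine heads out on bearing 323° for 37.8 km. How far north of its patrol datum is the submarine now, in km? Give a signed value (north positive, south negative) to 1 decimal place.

30.2 km

Leg 1 (323°, 37.8 km): east 37.8 sin 323° = -22.75, north 37.8 cos 323° = 30.19
Net north component: 30.19 km.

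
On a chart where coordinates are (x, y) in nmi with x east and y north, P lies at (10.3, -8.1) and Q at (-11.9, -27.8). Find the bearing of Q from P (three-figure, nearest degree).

228°

Δeast = -11.9 − 10.3 = -22.20; Δnorth = -27.8 − -8.1 = -19.70.
Bearing = atan2(Δeast, Δnorth) mod 360° = 228.41° ≈ 228°.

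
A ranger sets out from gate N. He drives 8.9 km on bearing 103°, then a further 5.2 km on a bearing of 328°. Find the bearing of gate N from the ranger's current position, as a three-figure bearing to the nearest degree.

248°

Leg 1 (103°, 8.9 km): east 8.9 sin 103° = 8.67, north 8.9 cos 103° = -2.00
Leg 2 (328°, 5.2 km): east 5.2 sin 328° = -2.76, north 5.2 cos 328° = 4.41
Net displacement: 5.92 east, 2.41 north. Direction back to start is (-5.92, -2.41): bearing = atan2(-5.92, -2.41) mod 360° = 247.85° ≈ 248°.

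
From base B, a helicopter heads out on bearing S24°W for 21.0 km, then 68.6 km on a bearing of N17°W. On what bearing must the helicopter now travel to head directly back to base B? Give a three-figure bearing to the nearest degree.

Leg 1 (S24°W, 21.0 km): east 21.0 sin 204° = -8.54, north 21.0 cos 204° = -19.18
Leg 2 (N17°W, 68.6 km): east 68.6 sin 343° = -20.06, north 68.6 cos 343° = 65.60
Net displacement: -28.60 east, 46.42 north. Direction back to start is (28.60, -46.42): bearing = atan2(28.60, -46.42) mod 360° = 148.36° ≈ 148°.

148°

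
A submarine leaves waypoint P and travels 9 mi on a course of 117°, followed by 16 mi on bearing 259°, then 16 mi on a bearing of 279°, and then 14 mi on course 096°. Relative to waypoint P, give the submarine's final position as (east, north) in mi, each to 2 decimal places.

Leg 1 (117°, 9 mi): east 9 sin 117° = 8.02, north 9 cos 117° = -4.09
Leg 2 (259°, 16 mi): east 16 sin 259° = -15.71, north 16 cos 259° = -3.05
Leg 3 (279°, 16 mi): east 16 sin 279° = -15.80, north 16 cos 279° = 2.50
Leg 4 (096°, 14 mi): east 14 sin 96° = 13.92, north 14 cos 96° = -1.46
Summing: -9.57 mi east, -6.10 mi north → (-9.57, -6.10).

(-9.57, -6.10)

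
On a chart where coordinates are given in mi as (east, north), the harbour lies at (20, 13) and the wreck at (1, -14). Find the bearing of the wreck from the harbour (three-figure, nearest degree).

215°

Δeast = 1 − 20 = -19.00; Δnorth = -14 − 13 = -27.00.
Bearing = atan2(Δeast, Δnorth) mod 360° = 215.13° ≈ 215°.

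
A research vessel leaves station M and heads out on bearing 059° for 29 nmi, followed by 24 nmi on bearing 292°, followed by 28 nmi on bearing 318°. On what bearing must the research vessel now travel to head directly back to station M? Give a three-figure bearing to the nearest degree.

Leg 1 (059°, 29 nmi): east 29 sin 59° = 24.86, north 29 cos 59° = 14.94
Leg 2 (292°, 24 nmi): east 24 sin 292° = -22.25, north 24 cos 292° = 8.99
Leg 3 (318°, 28 nmi): east 28 sin 318° = -18.74, north 28 cos 318° = 20.81
Net displacement: -16.13 east, 44.73 north. Direction back to start is (16.13, -44.73): bearing = atan2(16.13, -44.73) mod 360° = 160.17° ≈ 160°.

160°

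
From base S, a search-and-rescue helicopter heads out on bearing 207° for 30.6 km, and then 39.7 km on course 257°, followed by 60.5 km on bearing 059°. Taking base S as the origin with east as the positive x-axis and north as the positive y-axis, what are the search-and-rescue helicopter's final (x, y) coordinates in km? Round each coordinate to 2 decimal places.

(-0.72, -5.04)

Leg 1 (207°, 30.6 km): east 30.6 sin 207° = -13.89, north 30.6 cos 207° = -27.26
Leg 2 (257°, 39.7 km): east 39.7 sin 257° = -38.68, north 39.7 cos 257° = -8.93
Leg 3 (059°, 60.5 km): east 60.5 sin 59° = 51.86, north 60.5 cos 59° = 31.16
Summing: -0.72 km east, -5.04 km north → (-0.72, -5.04).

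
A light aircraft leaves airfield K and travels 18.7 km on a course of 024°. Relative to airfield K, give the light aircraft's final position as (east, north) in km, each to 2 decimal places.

(7.61, 17.08)

Leg 1 (024°, 18.7 km): east 18.7 sin 24° = 7.61, north 18.7 cos 24° = 17.08
Summing: 7.61 km east, 17.08 km north → (7.61, 17.08).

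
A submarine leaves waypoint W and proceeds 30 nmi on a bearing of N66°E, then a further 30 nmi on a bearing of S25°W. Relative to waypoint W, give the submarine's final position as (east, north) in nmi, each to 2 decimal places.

(14.73, -14.99)

Leg 1 (N66°E, 30 nmi): east 30 sin 66° = 27.41, north 30 cos 66° = 12.20
Leg 2 (S25°W, 30 nmi): east 30 sin 205° = -12.68, north 30 cos 205° = -27.19
Summing: 14.73 nmi east, -14.99 nmi north → (14.73, -14.99).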